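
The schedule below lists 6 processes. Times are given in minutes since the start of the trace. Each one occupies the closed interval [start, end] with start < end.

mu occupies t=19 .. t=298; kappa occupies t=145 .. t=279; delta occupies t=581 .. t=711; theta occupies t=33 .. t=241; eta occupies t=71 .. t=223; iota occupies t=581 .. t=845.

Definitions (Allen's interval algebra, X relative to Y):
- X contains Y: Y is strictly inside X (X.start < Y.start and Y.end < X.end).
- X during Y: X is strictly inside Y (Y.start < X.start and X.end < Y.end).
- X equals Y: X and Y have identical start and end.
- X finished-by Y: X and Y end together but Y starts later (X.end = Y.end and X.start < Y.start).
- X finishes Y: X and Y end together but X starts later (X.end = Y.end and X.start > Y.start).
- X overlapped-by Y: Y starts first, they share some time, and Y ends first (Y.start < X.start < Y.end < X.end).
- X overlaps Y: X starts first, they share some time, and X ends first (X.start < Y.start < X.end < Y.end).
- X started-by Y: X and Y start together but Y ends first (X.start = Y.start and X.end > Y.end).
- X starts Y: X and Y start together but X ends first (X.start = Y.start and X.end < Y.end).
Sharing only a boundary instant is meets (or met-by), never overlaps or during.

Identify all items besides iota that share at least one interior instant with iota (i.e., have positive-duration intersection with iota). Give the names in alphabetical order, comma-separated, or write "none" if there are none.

Target iota = [t=581, t=845].
delta [t=581, t=711] → starts → yes.
eta [t=71, t=223] → before → no.
kappa [t=145, t=279] → before → no.
mu [t=19, t=298] → before → no.
theta [t=33, t=241] → before → no.
Result: delta.

delta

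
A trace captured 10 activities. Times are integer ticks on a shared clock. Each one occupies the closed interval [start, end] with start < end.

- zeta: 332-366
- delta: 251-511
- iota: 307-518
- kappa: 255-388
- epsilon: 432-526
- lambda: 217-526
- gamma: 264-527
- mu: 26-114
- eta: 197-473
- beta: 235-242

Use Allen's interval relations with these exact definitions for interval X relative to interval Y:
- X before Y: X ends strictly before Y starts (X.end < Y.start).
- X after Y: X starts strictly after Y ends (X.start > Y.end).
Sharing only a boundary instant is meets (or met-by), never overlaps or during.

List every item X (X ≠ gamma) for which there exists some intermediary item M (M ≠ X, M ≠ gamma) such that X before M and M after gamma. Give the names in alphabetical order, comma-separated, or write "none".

Target gamma = [264, 527].
Intermediaries M with M after gamma: none.
Union: none.

none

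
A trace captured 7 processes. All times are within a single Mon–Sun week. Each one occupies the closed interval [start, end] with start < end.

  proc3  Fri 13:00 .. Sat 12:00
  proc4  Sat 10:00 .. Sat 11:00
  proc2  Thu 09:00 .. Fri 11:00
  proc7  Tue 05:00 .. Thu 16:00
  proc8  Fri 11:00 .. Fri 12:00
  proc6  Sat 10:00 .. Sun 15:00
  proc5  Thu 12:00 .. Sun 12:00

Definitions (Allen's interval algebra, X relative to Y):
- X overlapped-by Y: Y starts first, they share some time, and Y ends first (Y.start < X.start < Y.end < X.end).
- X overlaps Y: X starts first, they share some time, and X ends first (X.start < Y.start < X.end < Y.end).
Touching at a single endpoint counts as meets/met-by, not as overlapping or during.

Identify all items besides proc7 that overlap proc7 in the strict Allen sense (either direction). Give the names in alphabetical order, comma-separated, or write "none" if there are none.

proc2, proc5

Target proc7 = [Tue 05:00, Thu 16:00].
proc2 [Thu 09:00, Fri 11:00] → overlapped-by → yes.
proc3 [Fri 13:00, Sat 12:00] → after → no.
proc4 [Sat 10:00, Sat 11:00] → after → no.
proc5 [Thu 12:00, Sun 12:00] → overlapped-by → yes.
proc6 [Sat 10:00, Sun 15:00] → after → no.
proc8 [Fri 11:00, Fri 12:00] → after → no.
Result: proc2, proc5.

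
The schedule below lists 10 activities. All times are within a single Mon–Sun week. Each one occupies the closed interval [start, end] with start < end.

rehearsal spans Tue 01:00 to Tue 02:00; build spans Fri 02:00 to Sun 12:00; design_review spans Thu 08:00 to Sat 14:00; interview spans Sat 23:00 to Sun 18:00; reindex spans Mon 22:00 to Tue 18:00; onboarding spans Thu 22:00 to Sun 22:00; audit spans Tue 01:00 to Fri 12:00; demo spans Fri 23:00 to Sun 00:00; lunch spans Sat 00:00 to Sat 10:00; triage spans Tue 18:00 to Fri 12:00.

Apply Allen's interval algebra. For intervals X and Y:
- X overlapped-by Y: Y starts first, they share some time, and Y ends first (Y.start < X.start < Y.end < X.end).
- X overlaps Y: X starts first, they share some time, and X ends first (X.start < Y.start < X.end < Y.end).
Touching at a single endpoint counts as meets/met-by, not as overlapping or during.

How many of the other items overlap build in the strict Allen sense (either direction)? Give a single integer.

4

Target build = [Fri 02:00, Sun 12:00].
audit [Tue 01:00, Fri 12:00] → overlaps → counts.
demo [Fri 23:00, Sun 00:00] → during → no.
design_review [Thu 08:00, Sat 14:00] → overlaps → counts.
interview [Sat 23:00, Sun 18:00] → overlapped-by → counts.
lunch [Sat 00:00, Sat 10:00] → during → no.
onboarding [Thu 22:00, Sun 22:00] → contains → no.
rehearsal [Tue 01:00, Tue 02:00] → before → no.
reindex [Mon 22:00, Tue 18:00] → before → no.
triage [Tue 18:00, Fri 12:00] → overlaps → counts.
Total: 4.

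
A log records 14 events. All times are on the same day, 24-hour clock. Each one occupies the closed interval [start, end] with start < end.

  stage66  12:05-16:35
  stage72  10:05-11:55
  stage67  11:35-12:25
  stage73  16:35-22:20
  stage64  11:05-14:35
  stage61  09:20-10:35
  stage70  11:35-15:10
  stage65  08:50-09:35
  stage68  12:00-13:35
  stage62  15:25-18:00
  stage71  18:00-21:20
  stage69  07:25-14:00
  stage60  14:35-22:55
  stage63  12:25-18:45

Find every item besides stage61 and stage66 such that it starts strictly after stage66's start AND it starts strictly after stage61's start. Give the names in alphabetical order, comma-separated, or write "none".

Conditions: its start is strictly after stage66's start (X.start > 12:05) AND its start is strictly after stage61's start (X.start > 09:20).
stage60: start 14:35 > 12:05? ✓; start 14:35 > 09:20? ✓ → yes.
stage62: start 15:25 > 12:05? ✓; start 15:25 > 09:20? ✓ → yes.
stage63: start 12:25 > 12:05? ✓; start 12:25 > 09:20? ✓ → yes.
stage64: start 11:05 > 12:05? ✗; start 11:05 > 09:20? ✓ → no.
stage65: start 08:50 > 12:05? ✗; start 08:50 > 09:20? ✗ → no.
stage67: start 11:35 > 12:05? ✗; start 11:35 > 09:20? ✓ → no.
stage68: start 12:00 > 12:05? ✗; start 12:00 > 09:20? ✓ → no.
stage69: start 07:25 > 12:05? ✗; start 07:25 > 09:20? ✗ → no.
stage70: start 11:35 > 12:05? ✗; start 11:35 > 09:20? ✓ → no.
stage71: start 18:00 > 12:05? ✓; start 18:00 > 09:20? ✓ → yes.
stage72: start 10:05 > 12:05? ✗; start 10:05 > 09:20? ✓ → no.
stage73: start 16:35 > 12:05? ✓; start 16:35 > 09:20? ✓ → yes.
Result: stage60, stage62, stage63, stage71, stage73.

stage60, stage62, stage63, stage71, stage73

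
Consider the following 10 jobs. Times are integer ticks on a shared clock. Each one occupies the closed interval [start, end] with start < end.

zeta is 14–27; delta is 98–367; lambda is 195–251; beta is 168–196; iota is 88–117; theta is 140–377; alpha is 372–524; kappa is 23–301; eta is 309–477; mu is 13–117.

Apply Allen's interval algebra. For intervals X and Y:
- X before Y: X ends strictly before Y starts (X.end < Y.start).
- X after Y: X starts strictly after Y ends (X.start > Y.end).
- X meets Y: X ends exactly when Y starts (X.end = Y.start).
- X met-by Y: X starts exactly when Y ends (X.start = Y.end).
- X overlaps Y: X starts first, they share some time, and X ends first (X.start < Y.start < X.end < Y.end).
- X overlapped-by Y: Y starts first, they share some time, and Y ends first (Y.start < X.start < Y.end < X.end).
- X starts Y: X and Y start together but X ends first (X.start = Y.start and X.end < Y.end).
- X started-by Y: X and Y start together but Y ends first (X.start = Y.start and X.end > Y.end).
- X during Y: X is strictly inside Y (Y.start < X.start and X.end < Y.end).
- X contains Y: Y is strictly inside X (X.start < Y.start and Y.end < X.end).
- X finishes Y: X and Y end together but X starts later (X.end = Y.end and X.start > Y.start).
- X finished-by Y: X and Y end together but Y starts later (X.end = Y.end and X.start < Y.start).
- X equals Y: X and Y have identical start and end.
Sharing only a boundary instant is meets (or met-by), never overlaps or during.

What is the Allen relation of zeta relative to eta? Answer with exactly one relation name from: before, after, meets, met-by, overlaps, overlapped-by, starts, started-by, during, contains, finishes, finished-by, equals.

zeta = [14, 27]; eta = [309, 477].
Compare endpoints: zeta.start < eta.start, zeta.start < eta.end, zeta.end < eta.start, zeta.end < eta.end.
That pattern is 'before'.

before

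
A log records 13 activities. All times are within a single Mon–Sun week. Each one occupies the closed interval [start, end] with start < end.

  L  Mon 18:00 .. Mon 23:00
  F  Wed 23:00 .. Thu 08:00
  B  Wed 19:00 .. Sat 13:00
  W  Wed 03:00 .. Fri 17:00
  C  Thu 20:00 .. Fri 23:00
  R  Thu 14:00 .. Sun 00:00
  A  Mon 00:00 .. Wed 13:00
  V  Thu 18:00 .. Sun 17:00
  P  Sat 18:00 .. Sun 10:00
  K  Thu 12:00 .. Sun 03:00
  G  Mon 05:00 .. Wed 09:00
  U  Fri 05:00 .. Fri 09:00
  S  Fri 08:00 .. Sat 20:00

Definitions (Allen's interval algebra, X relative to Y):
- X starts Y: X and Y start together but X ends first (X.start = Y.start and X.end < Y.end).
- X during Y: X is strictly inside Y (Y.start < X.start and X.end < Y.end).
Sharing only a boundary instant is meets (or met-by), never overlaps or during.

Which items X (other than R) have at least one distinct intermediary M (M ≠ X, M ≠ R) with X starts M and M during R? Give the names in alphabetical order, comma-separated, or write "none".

Target R = [Thu 14:00, Sun 00:00].
Intermediaries M with M during R: C, S, U.
Via C — items with X starts C: none.
Via S — items with X starts S: none.
Via U — items with X starts U: none.
Union: none.

none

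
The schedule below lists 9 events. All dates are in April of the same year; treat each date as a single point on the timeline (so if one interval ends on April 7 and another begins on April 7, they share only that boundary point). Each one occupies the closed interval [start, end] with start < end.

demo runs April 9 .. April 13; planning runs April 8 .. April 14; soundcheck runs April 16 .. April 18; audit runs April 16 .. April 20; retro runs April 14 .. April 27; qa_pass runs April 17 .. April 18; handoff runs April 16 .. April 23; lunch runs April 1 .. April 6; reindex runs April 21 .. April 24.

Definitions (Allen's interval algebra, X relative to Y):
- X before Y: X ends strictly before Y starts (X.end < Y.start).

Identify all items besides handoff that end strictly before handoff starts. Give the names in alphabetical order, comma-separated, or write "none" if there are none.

demo, lunch, planning

Target handoff = [April 16, April 23].
audit [April 16, April 20] → starts → no.
demo [April 9, April 13] → before → yes.
lunch [April 1, April 6] → before → yes.
planning [April 8, April 14] → before → yes.
qa_pass [April 17, April 18] → during → no.
reindex [April 21, April 24] → overlapped-by → no.
retro [April 14, April 27] → contains → no.
soundcheck [April 16, April 18] → starts → no.
Result: demo, lunch, planning.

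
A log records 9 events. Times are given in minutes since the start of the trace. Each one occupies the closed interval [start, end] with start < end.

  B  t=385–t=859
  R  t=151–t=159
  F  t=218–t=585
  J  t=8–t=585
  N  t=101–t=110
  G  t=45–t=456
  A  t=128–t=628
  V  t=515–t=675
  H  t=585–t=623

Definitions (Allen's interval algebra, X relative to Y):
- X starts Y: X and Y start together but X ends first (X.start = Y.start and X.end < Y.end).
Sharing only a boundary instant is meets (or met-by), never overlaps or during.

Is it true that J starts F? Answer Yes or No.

No

J = [t=8, t=585], F = [t=218, t=585].
Actual relation of J to F: finished-by.
Asked whether 'starts' holds → No.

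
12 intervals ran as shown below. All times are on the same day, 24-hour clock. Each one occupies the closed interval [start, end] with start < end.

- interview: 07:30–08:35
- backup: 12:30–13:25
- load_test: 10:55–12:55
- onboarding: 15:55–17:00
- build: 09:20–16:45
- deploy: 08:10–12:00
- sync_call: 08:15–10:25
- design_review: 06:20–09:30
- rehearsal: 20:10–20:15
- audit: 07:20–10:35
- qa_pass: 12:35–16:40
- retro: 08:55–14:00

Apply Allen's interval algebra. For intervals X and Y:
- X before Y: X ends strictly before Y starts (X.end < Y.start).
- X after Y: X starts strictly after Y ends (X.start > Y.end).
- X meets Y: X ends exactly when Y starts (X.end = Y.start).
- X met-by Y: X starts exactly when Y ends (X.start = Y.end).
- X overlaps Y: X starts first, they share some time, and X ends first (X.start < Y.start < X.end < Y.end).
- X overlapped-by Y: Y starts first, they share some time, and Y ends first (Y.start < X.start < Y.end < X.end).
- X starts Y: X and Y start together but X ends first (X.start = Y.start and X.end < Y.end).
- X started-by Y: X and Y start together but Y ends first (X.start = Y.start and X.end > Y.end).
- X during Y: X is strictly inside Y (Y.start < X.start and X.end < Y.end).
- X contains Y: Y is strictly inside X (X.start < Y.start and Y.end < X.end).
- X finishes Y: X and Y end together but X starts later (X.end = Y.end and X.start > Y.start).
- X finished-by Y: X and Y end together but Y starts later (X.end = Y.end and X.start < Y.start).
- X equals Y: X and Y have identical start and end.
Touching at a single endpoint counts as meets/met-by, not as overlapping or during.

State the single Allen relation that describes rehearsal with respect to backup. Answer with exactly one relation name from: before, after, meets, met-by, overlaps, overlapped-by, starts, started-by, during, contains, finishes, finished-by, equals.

after

rehearsal = [20:10, 20:15]; backup = [12:30, 13:25].
Compare endpoints: rehearsal.start > backup.start, rehearsal.start > backup.end, rehearsal.end > backup.start, rehearsal.end > backup.end.
That pattern is 'after'.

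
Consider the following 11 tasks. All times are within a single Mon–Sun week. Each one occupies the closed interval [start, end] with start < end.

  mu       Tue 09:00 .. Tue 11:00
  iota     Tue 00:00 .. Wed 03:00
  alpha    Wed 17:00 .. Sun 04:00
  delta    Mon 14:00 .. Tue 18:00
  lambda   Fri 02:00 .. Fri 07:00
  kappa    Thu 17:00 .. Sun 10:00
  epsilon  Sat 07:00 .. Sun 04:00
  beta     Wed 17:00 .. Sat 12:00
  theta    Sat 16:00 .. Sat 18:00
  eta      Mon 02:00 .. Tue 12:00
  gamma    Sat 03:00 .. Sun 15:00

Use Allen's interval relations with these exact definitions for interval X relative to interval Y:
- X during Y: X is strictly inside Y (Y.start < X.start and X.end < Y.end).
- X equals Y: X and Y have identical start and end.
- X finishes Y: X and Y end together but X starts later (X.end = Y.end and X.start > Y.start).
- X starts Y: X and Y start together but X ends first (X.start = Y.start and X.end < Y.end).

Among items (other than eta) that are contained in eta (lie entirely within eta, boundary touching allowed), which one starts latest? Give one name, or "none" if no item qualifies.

Target eta = [Mon 02:00, Tue 12:00].
alpha [Wed 17:00, Sun 04:00] → after → excluded.
beta [Wed 17:00, Sat 12:00] → after → excluded.
delta [Mon 14:00, Tue 18:00] → overlapped-by → excluded.
epsilon [Sat 07:00, Sun 04:00] → after → excluded.
gamma [Sat 03:00, Sun 15:00] → after → excluded.
iota [Tue 00:00, Wed 03:00] → overlapped-by → excluded.
kappa [Thu 17:00, Sun 10:00] → after → excluded.
lambda [Fri 02:00, Fri 07:00] → after → excluded.
mu [Tue 09:00, Tue 11:00] → during → candidate.
theta [Sat 16:00, Sat 18:00] → after → excluded.
Among candidates, latest start is Tue 09:00 → mu.

mu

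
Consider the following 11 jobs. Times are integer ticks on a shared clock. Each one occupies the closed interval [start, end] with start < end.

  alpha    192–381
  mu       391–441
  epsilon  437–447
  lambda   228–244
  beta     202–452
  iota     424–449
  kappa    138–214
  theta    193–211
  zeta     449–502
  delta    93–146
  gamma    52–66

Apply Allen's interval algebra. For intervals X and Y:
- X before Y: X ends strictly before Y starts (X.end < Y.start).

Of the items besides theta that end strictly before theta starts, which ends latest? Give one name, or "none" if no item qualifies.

Target theta = [193, 211].
alpha [192, 381] → contains → excluded.
beta [202, 452] → overlapped-by → excluded.
delta [93, 146] → before → candidate.
epsilon [437, 447] → after → excluded.
gamma [52, 66] → before → candidate.
iota [424, 449] → after → excluded.
kappa [138, 214] → contains → excluded.
lambda [228, 244] → after → excluded.
mu [391, 441] → after → excluded.
zeta [449, 502] → after → excluded.
Among candidates, latest end is 146 → delta.

delta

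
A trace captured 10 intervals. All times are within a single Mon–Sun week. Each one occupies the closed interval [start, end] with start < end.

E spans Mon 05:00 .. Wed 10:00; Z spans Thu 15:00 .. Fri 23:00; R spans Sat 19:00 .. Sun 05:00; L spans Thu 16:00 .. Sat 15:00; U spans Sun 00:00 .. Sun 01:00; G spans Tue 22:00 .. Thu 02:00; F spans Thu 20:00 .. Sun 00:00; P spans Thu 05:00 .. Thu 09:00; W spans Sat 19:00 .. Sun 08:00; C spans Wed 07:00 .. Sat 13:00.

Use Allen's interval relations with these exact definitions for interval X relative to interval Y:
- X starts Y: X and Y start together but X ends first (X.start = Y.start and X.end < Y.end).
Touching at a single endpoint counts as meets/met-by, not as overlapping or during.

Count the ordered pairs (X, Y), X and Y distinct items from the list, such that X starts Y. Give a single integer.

1

Checking all 90 ordered pairs for relation 'starts'; matching pairs in alphabetical order:
(R, W): R starts W ✓
Count: 1.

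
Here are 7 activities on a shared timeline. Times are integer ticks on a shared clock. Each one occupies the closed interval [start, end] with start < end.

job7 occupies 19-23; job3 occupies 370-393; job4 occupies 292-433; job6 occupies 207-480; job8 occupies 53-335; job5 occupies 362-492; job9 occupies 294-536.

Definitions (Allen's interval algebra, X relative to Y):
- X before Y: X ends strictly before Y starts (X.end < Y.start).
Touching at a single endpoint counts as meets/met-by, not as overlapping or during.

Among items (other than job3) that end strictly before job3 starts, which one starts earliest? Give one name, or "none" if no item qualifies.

Target job3 = [370, 393].
job4 [292, 433] → contains → excluded.
job5 [362, 492] → contains → excluded.
job6 [207, 480] → contains → excluded.
job7 [19, 23] → before → candidate.
job8 [53, 335] → before → candidate.
job9 [294, 536] → contains → excluded.
Among candidates, earliest start is 19 → job7.

job7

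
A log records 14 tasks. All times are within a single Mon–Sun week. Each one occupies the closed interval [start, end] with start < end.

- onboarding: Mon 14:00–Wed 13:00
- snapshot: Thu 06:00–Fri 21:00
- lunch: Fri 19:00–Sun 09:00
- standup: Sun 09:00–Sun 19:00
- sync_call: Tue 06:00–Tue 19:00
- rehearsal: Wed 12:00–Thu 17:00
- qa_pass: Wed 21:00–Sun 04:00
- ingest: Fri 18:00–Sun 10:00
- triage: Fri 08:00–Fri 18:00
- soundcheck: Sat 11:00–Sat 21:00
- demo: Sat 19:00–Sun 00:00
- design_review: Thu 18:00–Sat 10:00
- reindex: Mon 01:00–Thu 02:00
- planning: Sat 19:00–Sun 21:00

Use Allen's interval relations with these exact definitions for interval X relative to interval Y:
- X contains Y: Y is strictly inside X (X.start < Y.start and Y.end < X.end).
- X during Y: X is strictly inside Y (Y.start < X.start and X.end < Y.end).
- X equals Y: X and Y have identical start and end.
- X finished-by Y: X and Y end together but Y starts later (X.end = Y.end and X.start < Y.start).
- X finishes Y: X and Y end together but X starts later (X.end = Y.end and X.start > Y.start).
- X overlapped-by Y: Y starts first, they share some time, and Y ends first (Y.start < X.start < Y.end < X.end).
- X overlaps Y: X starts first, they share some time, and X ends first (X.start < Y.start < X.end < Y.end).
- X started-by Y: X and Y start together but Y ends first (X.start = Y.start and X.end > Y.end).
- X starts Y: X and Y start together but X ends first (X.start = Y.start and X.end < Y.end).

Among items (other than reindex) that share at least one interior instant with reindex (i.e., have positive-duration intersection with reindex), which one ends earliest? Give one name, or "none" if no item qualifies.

Target reindex = [Mon 01:00, Thu 02:00].
demo [Sat 19:00, Sun 00:00] → after → excluded.
design_review [Thu 18:00, Sat 10:00] → after → excluded.
ingest [Fri 18:00, Sun 10:00] → after → excluded.
lunch [Fri 19:00, Sun 09:00] → after → excluded.
onboarding [Mon 14:00, Wed 13:00] → during → candidate.
planning [Sat 19:00, Sun 21:00] → after → excluded.
qa_pass [Wed 21:00, Sun 04:00] → overlapped-by → candidate.
rehearsal [Wed 12:00, Thu 17:00] → overlapped-by → candidate.
snapshot [Thu 06:00, Fri 21:00] → after → excluded.
soundcheck [Sat 11:00, Sat 21:00] → after → excluded.
standup [Sun 09:00, Sun 19:00] → after → excluded.
sync_call [Tue 06:00, Tue 19:00] → during → candidate.
triage [Fri 08:00, Fri 18:00] → after → excluded.
Among candidates, earliest end is Tue 19:00 → sync_call.

sync_call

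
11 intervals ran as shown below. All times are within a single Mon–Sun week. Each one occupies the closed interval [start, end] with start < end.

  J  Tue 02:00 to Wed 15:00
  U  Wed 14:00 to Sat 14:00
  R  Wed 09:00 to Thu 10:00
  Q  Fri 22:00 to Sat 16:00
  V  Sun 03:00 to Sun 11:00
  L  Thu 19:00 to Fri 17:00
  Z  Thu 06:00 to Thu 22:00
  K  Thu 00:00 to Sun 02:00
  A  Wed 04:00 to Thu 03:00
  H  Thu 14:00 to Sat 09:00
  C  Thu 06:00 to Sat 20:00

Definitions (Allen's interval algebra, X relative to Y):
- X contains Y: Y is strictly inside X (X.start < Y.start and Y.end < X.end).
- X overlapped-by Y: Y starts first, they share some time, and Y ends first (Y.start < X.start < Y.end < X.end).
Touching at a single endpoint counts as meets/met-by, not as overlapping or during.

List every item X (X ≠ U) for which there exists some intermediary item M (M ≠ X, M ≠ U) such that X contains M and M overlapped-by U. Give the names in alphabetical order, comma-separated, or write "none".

Target U = [Wed 14:00, Sat 14:00].
Intermediaries M with M overlapped-by U: C, K, Q.
Via C — items with X contains C: K.
Via K — items with X contains K: none.
Via Q — items with X contains Q: C, K.
Union: C, K.

C, K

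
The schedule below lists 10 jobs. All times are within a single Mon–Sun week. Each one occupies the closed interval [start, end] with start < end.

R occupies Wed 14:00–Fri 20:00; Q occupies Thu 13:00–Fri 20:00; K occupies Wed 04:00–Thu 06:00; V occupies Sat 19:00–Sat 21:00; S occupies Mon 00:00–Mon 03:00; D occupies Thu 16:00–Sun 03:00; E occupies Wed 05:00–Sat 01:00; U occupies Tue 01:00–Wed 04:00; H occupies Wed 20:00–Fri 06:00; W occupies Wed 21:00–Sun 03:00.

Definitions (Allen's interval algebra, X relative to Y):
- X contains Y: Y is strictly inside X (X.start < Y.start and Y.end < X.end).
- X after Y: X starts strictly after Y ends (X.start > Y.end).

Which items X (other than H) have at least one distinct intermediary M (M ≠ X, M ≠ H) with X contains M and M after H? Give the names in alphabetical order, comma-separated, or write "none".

Target H = [Wed 20:00, Fri 06:00].
Intermediaries M with M after H: V.
Via V — items with X contains V: D, W.
Union: D, W.

D, W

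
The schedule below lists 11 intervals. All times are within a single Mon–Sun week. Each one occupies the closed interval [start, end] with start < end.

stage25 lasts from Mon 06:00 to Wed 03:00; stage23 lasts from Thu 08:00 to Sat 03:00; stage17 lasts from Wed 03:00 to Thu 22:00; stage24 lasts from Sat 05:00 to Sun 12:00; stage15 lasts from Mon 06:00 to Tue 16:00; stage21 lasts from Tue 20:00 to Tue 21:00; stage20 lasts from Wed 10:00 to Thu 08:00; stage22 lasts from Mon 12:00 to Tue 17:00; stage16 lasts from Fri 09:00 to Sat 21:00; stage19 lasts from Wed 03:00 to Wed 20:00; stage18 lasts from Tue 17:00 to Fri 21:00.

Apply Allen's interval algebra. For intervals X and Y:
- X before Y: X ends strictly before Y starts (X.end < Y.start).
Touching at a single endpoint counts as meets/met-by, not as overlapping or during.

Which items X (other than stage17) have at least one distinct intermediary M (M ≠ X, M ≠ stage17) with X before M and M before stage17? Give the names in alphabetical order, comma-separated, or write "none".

stage15, stage22

Target stage17 = [Wed 03:00, Thu 22:00].
Intermediaries M with M before stage17: stage15, stage21, stage22.
Via stage15 — items with X before stage15: none.
Via stage21 — items with X before stage21: stage15, stage22.
Via stage22 — items with X before stage22: none.
Union: stage15, stage22.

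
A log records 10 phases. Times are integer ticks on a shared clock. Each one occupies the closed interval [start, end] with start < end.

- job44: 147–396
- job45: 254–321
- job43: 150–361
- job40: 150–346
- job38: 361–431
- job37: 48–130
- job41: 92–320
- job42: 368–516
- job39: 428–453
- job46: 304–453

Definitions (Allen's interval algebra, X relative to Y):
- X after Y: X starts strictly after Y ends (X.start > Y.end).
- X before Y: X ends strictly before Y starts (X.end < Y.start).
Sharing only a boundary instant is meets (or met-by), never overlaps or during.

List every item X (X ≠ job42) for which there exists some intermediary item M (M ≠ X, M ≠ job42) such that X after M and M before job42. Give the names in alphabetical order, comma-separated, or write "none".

Target job42 = [368, 516].
Intermediaries M with M before job42: job37, job40, job41, job43, job45.
Via job37 — items with X after job37: job38, job39, job40, job43, job44, job45, job46.
Via job40 — items with X after job40: job38, job39.
Via job41 — items with X after job41: job38, job39.
Via job43 — items with X after job43: job39.
Via job45 — items with X after job45: job38, job39.
Union: job38, job39, job40, job43, job44, job45, job46.

job38, job39, job40, job43, job44, job45, job46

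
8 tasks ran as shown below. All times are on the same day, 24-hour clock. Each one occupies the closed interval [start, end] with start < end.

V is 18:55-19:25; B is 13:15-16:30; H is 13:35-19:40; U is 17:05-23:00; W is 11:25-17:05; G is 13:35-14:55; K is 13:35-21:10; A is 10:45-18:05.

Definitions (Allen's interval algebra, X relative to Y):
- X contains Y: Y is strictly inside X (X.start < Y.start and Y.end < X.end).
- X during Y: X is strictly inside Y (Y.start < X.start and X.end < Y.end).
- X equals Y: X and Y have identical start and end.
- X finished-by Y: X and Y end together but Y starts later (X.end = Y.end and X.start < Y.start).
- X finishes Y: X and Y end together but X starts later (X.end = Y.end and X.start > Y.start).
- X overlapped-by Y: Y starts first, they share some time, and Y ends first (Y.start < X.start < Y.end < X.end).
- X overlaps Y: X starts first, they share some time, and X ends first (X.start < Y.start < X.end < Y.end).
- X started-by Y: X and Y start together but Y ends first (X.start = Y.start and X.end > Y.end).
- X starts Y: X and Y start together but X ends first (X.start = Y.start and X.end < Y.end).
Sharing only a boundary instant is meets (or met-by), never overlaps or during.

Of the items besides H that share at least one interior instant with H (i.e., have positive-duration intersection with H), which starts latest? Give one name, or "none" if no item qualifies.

V

Target H = [13:35, 19:40].
A [10:45, 18:05] → overlaps → candidate.
B [13:15, 16:30] → overlaps → candidate.
G [13:35, 14:55] → starts → candidate.
K [13:35, 21:10] → started-by → candidate.
U [17:05, 23:00] → overlapped-by → candidate.
V [18:55, 19:25] → during → candidate.
W [11:25, 17:05] → overlaps → candidate.
Among candidates, latest start is 18:55 → V.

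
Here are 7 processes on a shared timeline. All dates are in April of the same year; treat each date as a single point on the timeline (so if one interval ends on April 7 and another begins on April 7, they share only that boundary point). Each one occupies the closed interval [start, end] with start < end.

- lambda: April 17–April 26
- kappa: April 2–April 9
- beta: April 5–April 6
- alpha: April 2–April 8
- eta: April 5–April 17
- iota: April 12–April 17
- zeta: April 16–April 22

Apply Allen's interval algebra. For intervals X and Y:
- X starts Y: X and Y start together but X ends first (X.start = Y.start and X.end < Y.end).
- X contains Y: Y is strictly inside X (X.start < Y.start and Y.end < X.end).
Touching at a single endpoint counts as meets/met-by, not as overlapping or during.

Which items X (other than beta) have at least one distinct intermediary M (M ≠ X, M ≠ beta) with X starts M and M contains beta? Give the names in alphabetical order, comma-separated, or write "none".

Target beta = [April 5, April 6].
Intermediaries M with M contains beta: alpha, kappa.
Via alpha — items with X starts alpha: none.
Via kappa — items with X starts kappa: alpha.
Union: alpha.

alpha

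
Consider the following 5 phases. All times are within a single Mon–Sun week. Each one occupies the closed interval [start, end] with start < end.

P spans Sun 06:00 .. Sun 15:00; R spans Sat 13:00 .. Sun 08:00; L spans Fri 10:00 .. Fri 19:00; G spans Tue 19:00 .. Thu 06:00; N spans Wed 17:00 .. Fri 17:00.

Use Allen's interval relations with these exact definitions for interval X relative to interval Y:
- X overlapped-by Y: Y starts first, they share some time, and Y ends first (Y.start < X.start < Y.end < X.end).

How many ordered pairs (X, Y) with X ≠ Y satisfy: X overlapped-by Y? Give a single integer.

3

Checking all 20 ordered pairs for relation 'overlapped-by'; matching pairs in alphabetical order:
(L, N): L overlapped-by N ✓
(N, G): N overlapped-by G ✓
(P, R): P overlapped-by R ✓
Count: 3.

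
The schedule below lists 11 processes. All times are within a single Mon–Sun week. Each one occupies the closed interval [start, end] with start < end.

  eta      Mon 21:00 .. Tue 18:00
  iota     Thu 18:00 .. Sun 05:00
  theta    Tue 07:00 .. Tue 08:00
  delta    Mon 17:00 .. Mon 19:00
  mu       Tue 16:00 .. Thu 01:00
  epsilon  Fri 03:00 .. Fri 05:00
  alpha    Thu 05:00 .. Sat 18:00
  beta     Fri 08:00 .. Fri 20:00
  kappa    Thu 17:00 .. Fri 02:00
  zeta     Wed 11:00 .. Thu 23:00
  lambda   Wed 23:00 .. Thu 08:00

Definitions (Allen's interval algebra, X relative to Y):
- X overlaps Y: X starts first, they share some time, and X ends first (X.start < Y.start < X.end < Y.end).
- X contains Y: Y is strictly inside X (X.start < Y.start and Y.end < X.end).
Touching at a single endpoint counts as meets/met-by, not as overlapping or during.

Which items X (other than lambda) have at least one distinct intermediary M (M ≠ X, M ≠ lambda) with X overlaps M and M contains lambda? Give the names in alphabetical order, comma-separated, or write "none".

mu

Target lambda = [Wed 23:00, Thu 08:00].
Intermediaries M with M contains lambda: zeta.
Via zeta — items with X overlaps zeta: mu.
Union: mu.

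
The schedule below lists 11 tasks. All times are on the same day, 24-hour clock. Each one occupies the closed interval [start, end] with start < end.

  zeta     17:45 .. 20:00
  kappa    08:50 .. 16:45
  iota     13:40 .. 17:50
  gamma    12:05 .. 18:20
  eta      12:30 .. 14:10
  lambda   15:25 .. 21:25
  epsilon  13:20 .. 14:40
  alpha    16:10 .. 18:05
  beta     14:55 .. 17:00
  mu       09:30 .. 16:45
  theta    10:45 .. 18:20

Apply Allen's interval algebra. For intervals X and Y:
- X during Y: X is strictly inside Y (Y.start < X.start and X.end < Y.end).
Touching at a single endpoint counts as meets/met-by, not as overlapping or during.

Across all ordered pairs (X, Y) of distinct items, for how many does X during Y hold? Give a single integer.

17

Checking all 110 ordered pairs for relation 'during'; matching pairs in alphabetical order:
(alpha, gamma): alpha during gamma ✓
(alpha, lambda): alpha during lambda ✓
(alpha, theta): alpha during theta ✓
(beta, gamma): beta during gamma ✓
(beta, iota): beta during iota ✓
(beta, theta): beta during theta ✓
(epsilon, gamma): epsilon during gamma ✓
(epsilon, kappa): epsilon during kappa ✓
(epsilon, mu): epsilon during mu ✓
(epsilon, theta): epsilon during theta ✓
(eta, gamma): eta during gamma ✓
(eta, kappa): eta during kappa ✓
(eta, mu): eta during mu ✓
(eta, theta): eta during theta ✓
(iota, gamma): iota during gamma ✓
(iota, theta): iota during theta ✓
(zeta, lambda): zeta during lambda ✓
Count: 17.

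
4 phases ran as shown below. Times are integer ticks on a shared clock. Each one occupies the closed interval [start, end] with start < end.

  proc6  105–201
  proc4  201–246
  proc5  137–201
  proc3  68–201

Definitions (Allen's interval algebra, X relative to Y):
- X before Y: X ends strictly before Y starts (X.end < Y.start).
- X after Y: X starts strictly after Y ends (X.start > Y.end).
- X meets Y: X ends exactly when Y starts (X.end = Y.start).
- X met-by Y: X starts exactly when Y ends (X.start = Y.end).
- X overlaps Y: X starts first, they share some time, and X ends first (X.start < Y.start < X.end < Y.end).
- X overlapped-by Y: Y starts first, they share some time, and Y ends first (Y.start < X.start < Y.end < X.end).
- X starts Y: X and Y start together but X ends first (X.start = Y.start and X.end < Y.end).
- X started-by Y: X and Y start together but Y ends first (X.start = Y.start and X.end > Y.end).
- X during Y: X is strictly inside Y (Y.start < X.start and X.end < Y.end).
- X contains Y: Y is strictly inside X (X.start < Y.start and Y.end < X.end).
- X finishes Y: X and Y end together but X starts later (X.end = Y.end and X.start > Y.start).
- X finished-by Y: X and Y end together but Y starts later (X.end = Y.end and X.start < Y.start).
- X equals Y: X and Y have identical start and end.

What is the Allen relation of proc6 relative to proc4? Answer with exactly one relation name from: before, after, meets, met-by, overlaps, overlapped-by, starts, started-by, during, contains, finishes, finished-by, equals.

meets

proc6 = [105, 201]; proc4 = [201, 246].
Compare endpoints: proc6.start < proc4.start, proc6.start < proc4.end, proc6.end = proc4.start, proc6.end < proc4.end.
That pattern is 'meets'.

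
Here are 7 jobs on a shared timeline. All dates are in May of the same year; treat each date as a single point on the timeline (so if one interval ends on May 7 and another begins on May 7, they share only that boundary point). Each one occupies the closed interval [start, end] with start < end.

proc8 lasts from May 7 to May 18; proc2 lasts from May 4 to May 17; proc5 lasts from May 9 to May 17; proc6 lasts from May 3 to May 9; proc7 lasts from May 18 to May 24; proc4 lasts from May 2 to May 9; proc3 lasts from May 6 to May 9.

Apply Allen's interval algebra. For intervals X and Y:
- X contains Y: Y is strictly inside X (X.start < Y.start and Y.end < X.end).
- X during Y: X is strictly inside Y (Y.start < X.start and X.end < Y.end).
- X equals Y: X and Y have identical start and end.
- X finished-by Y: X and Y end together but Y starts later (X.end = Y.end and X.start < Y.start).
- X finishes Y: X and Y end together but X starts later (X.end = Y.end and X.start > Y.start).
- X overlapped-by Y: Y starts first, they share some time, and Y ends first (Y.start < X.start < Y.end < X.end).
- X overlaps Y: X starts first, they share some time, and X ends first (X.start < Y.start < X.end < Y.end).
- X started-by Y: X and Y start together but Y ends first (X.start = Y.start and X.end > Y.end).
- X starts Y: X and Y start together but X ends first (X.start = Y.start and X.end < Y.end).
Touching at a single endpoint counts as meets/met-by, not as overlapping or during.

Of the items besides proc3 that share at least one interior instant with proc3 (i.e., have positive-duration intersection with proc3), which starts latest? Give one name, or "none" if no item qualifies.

Target proc3 = [May 6, May 9].
proc2 [May 4, May 17] → contains → candidate.
proc4 [May 2, May 9] → finished-by → candidate.
proc5 [May 9, May 17] → met-by → excluded.
proc6 [May 3, May 9] → finished-by → candidate.
proc7 [May 18, May 24] → after → excluded.
proc8 [May 7, May 18] → overlapped-by → candidate.
Among candidates, latest start is May 7 → proc8.

proc8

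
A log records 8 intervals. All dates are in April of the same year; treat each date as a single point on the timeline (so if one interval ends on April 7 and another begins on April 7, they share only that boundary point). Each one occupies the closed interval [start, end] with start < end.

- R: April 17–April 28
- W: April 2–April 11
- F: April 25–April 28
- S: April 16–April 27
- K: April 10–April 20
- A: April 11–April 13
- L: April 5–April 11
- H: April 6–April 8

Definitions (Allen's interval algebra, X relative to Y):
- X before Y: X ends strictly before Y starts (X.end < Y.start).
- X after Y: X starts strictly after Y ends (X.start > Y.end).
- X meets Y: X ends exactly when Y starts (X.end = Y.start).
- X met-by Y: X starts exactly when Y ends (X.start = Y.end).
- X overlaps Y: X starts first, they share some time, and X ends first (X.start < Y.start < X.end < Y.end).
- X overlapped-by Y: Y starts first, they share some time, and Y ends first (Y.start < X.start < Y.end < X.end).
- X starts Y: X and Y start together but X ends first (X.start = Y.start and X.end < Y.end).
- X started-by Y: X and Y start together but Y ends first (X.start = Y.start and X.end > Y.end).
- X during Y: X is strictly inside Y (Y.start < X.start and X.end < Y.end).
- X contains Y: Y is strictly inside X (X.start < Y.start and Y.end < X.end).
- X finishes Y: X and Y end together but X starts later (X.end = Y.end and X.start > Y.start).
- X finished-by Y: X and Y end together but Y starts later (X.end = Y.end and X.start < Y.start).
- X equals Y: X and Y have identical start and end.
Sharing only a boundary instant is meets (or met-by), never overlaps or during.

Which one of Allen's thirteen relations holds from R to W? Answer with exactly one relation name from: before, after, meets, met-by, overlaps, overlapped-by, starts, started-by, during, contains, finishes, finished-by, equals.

R = [April 17, April 28]; W = [April 2, April 11].
Compare endpoints: R.start > W.start, R.start > W.end, R.end > W.start, R.end > W.end.
That pattern is 'after'.

after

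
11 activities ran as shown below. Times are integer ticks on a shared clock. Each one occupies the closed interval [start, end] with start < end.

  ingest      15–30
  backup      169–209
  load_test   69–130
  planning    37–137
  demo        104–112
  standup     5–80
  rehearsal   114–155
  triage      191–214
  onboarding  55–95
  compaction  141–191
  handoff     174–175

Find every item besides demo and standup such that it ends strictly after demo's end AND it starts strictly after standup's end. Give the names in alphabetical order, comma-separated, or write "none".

Conditions: its end is strictly after demo's end (X.end > 112) AND its start is strictly after standup's end (X.start > 80).
backup: end 209 > 112? ✓; start 169 > 80? ✓ → yes.
compaction: end 191 > 112? ✓; start 141 > 80? ✓ → yes.
handoff: end 175 > 112? ✓; start 174 > 80? ✓ → yes.
ingest: end 30 > 112? ✗; start 15 > 80? ✗ → no.
load_test: end 130 > 112? ✓; start 69 > 80? ✗ → no.
onboarding: end 95 > 112? ✗; start 55 > 80? ✗ → no.
planning: end 137 > 112? ✓; start 37 > 80? ✗ → no.
rehearsal: end 155 > 112? ✓; start 114 > 80? ✓ → yes.
triage: end 214 > 112? ✓; start 191 > 80? ✓ → yes.
Result: backup, compaction, handoff, rehearsal, triage.

backup, compaction, handoff, rehearsal, triage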